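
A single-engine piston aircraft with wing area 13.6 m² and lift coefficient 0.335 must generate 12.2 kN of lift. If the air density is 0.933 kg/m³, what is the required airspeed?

L = ½ρv²S·CL ⇒ v = √(2L/(ρ·S·CL))
v = √(2 × 12200 / (0.933 × 13.6 × 0.335)) = √5740 = 75.8 m/s

v = 75.8 m/s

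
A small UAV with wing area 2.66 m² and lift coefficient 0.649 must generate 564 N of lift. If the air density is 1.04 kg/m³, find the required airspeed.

L = ½ρv²S·CL ⇒ v = √(2L/(ρ·S·CL))
v = √(2 × 564 / (1.04 × 2.66 × 0.649)) = √628.3 = 25.1 m/s

v = 25.1 m/s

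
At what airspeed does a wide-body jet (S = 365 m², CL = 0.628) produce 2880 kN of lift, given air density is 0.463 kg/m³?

v = 233 m/s

L = ½ρv²S·CL ⇒ v = √(2L/(ρ·S·CL))
v = √(2 × 2.88×10^6 / (0.463 × 365 × 0.628)) = √54270 = 233 m/s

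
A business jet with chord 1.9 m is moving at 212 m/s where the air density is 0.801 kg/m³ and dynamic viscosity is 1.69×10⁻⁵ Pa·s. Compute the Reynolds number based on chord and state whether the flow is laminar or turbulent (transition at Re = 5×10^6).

Re = ρ·v·c/μ = 0.801 × 212 × 1.9 / (1.69×10⁻⁵) = 1.91×10^7
Since 1.91×10^7 > 5×10^6, the flow is turbulent.

Re = 1.91×10^7 (turbulent)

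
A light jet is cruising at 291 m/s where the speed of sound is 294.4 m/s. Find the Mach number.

M = 0.988

M = v/a = 291 / 294.4 = 0.988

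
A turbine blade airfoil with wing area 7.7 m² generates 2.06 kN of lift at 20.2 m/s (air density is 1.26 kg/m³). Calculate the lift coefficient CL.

From L = ½ρv²S·CL, rearranging gives CL = 2L/(ρv²S).
CL = 2 × 2060 / (1.26 × 20.2² × 7.7) = 1.04

CL = 1.04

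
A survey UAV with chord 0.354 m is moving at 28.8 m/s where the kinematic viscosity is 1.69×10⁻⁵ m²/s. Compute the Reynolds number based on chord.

Re = 6.03×10^5

Re = v·c/ν = 28.8 × 0.354 / (1.69×10⁻⁵) = 6.03×10^5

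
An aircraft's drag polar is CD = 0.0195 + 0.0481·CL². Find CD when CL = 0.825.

CD = 0.0195 + 0.0481 × 0.825² = 0.0195 + 0.03274 = 0.0522

CD = 0.0522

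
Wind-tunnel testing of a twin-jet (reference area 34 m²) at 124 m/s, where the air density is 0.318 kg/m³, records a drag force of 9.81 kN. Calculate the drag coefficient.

From D = ½ρv²S·CD, rearranging gives CD = 2D/(ρv²S).
CD = 2 × 9810 / (0.318 × 124² × 34) = 0.118

CD = 0.118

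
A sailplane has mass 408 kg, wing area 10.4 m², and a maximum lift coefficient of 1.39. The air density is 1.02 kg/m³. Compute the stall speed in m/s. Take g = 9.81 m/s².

Stall occurs when L = W at CL,max. W = mg = 408 × 9.81 = 4002 N.
From L = ½ρV²S·CL,max = W: V_stall = √(2W/(ρSCL,max)) = √(2·4002/(1.02·10.4·1.39))
V_stall = √542.9 = 23.3 m/s

V_stall = 23.3 m/s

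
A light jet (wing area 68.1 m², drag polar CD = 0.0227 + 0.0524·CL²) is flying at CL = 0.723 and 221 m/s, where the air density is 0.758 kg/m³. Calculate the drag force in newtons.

D = 63100 N

CD = 0.0227 + 0.0524 × 0.723² = 0.05009
D = ½ρv²S·CD = ½ × 0.758 × 221² × 68.1 × 0.05009 = 63100 N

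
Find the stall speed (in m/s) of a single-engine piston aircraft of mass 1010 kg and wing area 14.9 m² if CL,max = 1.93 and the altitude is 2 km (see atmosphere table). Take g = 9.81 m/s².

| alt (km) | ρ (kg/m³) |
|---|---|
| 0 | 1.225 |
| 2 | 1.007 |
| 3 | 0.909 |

At 2 km, from the table: ρ = 1.007 kg/m³.
At stall, lift equals weight: L = W = m·g = 1010 × 9.81 = 9908 N.
From L = ½ρV²S·CL,max = W: V_stall = √(2W/(ρSCL,max)) = √(2·9908/(1.007·14.9·1.93))
V_stall = √684.3 = 26.2 m/s

V_stall = 26.2 m/s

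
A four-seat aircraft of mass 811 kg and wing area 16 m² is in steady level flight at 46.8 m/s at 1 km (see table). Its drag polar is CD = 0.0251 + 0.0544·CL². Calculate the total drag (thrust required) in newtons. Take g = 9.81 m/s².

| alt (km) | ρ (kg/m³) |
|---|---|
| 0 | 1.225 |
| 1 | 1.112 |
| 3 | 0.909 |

D = 666 N

At 1 km, from the table: ρ = 1.112 kg/m³.
Weight W = mg = 811 × 9.81 = 7955.9 N; in level flight L = W.
Dynamic pressure q = 0.5 × 1.112 × 46.8² = 1218 Pa.
Required CL = L/(qS) = 7955.9/(1218·16) = 0.4083.
CD = 0.0251 + 0.0544 × 0.4083² = 0.03417.
D = q·S·CD = 1218 × 16 × 0.03417 = 665.8 N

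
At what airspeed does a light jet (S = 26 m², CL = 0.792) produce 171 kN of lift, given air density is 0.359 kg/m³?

v = 215 m/s

L = ½ρv²S·CL ⇒ v = √(2L/(ρ·S·CL))
v = √(2 × 1.71×10^5 / (0.359 × 26 × 0.792)) = √46260 = 215 m/s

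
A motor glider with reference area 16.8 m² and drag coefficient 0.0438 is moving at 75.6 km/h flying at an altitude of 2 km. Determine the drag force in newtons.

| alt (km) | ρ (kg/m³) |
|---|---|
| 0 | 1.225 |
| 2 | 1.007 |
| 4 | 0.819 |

D = 163 N

At 2 km, from the table: ρ = 1.007 kg/m³.
Convert speed: v = 75.6 km/h ÷ 3.6 = 21 m/s.
D = ½ρv²S·CD = ½ × 1.007 × 21² × 16.8 × 0.0438 = 163 N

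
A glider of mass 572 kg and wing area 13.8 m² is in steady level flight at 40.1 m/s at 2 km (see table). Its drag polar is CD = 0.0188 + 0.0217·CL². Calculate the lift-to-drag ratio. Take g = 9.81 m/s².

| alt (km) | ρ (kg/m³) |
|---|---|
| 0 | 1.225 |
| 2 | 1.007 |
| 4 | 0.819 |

At 2 km, from the table: ρ = 1.007 kg/m³.
Weight W = mg = 572 × 9.81 = 5611.3 N; in level flight L = W.
Dynamic pressure q = 0.5 × 1.007 × 40.1² = 809.6 Pa.
CL = W/(q·S) = 5611.3 / (809.6 × 13.8) = 0.5022.
CD = 0.0188 + 0.0217 × 0.5022² = 0.02427.
L/D = CL/CD = 0.5022 / 0.02427 = 20.7

L/D = 20.7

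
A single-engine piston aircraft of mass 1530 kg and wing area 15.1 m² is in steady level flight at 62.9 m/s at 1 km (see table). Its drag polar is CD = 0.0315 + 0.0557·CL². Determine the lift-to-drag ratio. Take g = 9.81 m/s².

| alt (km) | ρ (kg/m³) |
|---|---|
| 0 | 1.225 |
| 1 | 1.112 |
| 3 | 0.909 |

At 1 km, from the table: ρ = 1.112 kg/m³.
Level flight ⇒ L = W = m·g = 1530 × 9.81 = 15009 N.
Dynamic pressure q = 0.5 × 1.112 × 62.9² = 2200 Pa.
Required CL = L/(qS) = 15009/(2200·15.1) = 0.4519.
CD = 0.0315 + 0.0557 × 0.4519² = 0.04287.
L/D = CL/CD = 0.4519 / 0.04287 = 10.5

L/D = 10.5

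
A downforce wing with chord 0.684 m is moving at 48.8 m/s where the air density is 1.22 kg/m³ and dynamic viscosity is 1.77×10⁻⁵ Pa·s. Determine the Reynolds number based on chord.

Re = 2.3×10^6

Re = ρ·v·c/μ = 1.22 × 48.8 × 0.684 / (1.77×10⁻⁵) = 2.3×10^6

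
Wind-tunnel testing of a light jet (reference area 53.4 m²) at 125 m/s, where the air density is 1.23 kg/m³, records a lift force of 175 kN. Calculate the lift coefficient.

From L = ½ρv²S·CL, rearranging gives CL = 2L/(ρv²S).
CL = 2 × 1.75×10^5 / (1.23 × 125² × 53.4) = 0.341

CL = 0.341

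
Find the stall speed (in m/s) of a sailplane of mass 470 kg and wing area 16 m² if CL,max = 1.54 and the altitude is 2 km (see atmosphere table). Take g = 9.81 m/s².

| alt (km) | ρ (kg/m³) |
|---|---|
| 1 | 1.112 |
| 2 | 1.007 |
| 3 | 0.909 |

V_stall = 19.3 m/s

At 2 km, from the table: ρ = 1.007 kg/m³.
At stall, lift equals weight: L = W = m·g = 470 × 9.81 = 4611 N.
From L = ½ρV²S·CL,max = W: V_stall = √(2W/(ρSCL,max)) = √(2·4611/(1.007·16·1.54))
V_stall = √371.6 = 19.3 m/s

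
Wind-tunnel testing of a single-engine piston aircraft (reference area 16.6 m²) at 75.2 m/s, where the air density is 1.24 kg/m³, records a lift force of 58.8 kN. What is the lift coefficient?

From L = ½ρv²S·CL, rearranging gives CL = 2L/(ρv²S).
CL = 2 × 58800 / (1.24 × 75.2² × 16.6) = 1.01

CL = 1.01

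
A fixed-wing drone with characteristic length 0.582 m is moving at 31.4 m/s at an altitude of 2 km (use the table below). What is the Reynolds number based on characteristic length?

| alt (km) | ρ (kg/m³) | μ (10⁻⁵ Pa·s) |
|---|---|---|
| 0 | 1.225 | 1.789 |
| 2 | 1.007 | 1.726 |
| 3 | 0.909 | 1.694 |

Re = 1.07×10^6

At 2 km, from the table: ρ = 1.007 kg/m³, μ = 1.726×10⁻⁵ Pa·s.
Re = ρ·v·c/μ = 1.007 × 31.4 × 0.582 / (1.726×10⁻⁵) = 1.07×10^6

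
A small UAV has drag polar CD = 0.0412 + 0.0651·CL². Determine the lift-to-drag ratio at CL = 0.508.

CD = 0.0412 + 0.0651 × 0.508² = 0.058
L/D = CL/CD = 0.508 / 0.058 = 8.76

L/D = 8.76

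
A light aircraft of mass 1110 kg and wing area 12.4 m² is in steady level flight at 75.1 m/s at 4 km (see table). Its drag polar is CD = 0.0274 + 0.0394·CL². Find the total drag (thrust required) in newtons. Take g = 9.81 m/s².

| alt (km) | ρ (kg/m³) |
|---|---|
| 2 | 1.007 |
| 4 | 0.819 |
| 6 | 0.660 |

D = 948 N

At 4 km, from the table: ρ = 0.819 kg/m³.
In steady level flight, lift balances weight: W = mg = 1110 × 9.81 = 10889 N.
q = ½ρv² = ½ × 0.819 × 75.1² = 2310 Pa.
Required CL = L/(qS) = 10889/(2310·12.4) = 0.3802.
CD = 0.0274 + 0.0394 × 0.3802² = 0.0331.
D = q·S·CD = 2310 × 12.4 × 0.0331 = 947.8 N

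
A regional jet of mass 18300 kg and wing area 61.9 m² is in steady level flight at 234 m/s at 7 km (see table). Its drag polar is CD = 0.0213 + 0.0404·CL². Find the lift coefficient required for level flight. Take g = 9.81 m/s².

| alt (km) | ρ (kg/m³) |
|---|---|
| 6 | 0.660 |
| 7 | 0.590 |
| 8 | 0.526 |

At 7 km, from the table: ρ = 0.590 kg/m³.
Weight W = mg = 18300 × 9.81 = 1.7952×10^5 N; in level flight L = W.
Dynamic pressure q = 0.5 × 0.59 × 234² = 16150 Pa.
CL = W/(q·S) = 1.7952×10^5 / (16150 × 61.9) = 0.1795.

CL = 0.18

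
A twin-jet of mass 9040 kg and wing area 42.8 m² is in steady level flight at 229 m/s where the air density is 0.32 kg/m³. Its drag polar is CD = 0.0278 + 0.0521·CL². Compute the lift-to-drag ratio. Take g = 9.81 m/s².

L/D = 7.97

In steady level flight, lift balances weight: W = mg = 9040 × 9.81 = 88682 N.
q = ½ρv² = ½ × 0.32 × 229² = 8391 Pa.
CL = 2W/(ρv²S) = 2×88682/(0.32×229²×42.8) = 0.2469.
CD = 0.0278 + 0.0521 × 0.2469² = 0.03098.
L/D = CL/CD = 0.2469 / 0.03098 = 7.97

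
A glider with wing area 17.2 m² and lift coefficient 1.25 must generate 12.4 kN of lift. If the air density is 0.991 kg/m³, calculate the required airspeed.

v = 34.1 m/s

L = ½ρv²S·CL ⇒ v = √(2L/(ρ·S·CL))
v = √(2 × 12400 / (0.991 × 17.2 × 1.25)) = √1164 = 34.1 m/s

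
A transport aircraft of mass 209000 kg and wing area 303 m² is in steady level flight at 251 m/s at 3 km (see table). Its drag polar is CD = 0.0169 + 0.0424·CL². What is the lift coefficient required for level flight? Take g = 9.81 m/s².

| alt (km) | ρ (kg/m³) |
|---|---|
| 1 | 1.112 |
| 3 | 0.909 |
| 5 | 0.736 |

At 3 km, from the table: ρ = 0.909 kg/m³.
In steady level flight, lift balances weight: W = mg = 209000 × 9.81 = 2.0503×10^6 N.
q = ½ρv² = ½ × 0.909 × 251² = 28630 Pa.
Required CL = L/(qS) = 2.0503×10^6/(28630·303) = 0.2363.

CL = 0.236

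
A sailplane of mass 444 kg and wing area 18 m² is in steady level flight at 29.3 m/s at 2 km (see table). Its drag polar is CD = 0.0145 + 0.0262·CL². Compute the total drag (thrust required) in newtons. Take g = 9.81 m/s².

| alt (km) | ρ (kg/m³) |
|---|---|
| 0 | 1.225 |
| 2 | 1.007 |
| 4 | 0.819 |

D = 177 N

At 2 km, from the table: ρ = 1.007 kg/m³.
In steady level flight, lift balances weight: W = mg = 444 × 9.81 = 4355.6 N.
q = ½ρv² = ½ × 1.007 × 29.3² = 432.2 Pa.
CL = W/(q·S) = 4355.6 / (432.2 × 18) = 0.5598.
CD = 0.0145 + 0.0262 × 0.5598² = 0.02271.
D = q·S·CD = 432.2 × 18 × 0.02271 = 176.7 N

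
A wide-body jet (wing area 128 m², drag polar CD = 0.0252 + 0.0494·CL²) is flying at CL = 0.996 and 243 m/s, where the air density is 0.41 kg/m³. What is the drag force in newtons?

D = 1.15×10^5 N

CD = 0.0252 + 0.0494 × 0.996² = 0.07421
D = ½ρv²S·CD = ½ × 0.41 × 243² × 128 × 0.07421 = 1.15×10^5 N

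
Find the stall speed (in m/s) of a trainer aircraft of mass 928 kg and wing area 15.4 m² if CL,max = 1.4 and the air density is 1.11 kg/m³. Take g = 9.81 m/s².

V_stall = 27.6 m/s

Weight W = mg = 928 × 9.81 = 9104 N.
From L = ½ρV²S·CL,max = W: V_stall = √(2W/(ρSCL,max)) = √(2·9104/(1.11·15.4·1.4))
V_stall = √760.8 = 27.6 m/s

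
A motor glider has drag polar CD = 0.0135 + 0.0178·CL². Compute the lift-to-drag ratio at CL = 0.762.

L/D = 32

CD = 0.0135 + 0.0178 × 0.762² = 0.02384
L/D = CL/CD = 0.762 / 0.02384 = 32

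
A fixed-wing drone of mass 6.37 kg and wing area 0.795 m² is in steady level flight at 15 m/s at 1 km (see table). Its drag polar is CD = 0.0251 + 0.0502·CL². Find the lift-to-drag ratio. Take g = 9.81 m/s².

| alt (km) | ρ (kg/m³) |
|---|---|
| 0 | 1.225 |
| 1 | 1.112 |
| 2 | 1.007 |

L/D = 14

At 1 km, from the table: ρ = 1.112 kg/m³.
Level flight ⇒ L = W = m·g = 6.37 × 9.81 = 62.49 N.
Dynamic pressure q = 0.5 × 1.112 × 15² = 125.1 Pa.
CL = 2W/(ρv²S) = 2×62.49/(1.112×15²×0.795) = 0.6283.
CD = 0.0251 + 0.0502 × 0.6283² = 0.04492.
L/D = CL/CD = 0.6283 / 0.04492 = 14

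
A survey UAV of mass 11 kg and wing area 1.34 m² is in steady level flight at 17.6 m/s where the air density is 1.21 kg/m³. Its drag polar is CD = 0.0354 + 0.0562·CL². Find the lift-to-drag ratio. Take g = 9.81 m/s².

L/D = 9.39

Weight W = mg = 11 × 9.81 = 107.91 N; in level flight L = W.
q = ½ρv² = ½ × 1.21 × 17.6² = 187.4 Pa.
Required CL = L/(qS) = 107.91/(187.4·1.34) = 0.4297.
CD = 0.0354 + 0.0562 × 0.4297² = 0.04578.
L/D = CL/CD = 0.4297 / 0.04578 = 9.39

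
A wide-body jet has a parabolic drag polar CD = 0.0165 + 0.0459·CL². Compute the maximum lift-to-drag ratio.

(L/D)max = 18.2

For CD = CD0 + K·CL², (L/D)max occurs at CL* = √(CD0/K) and equals 1/(2√(K·CD0)).
(L/D)max = 1/(2√(0.0459 × 0.0165)) = 1/(2 × 0.02752) = 18.2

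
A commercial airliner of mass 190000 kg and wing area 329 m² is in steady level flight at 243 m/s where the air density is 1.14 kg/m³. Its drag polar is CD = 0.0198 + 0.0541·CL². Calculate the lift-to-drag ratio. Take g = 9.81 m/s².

L/D = 7.89

In steady level flight, lift balances weight: W = mg = 190000 × 9.81 = 1.8639×10^6 N.
Dynamic pressure q = 0.5 × 1.14 × 243² = 33660 Pa.
CL = 2W/(ρv²S) = 2×1.8639×10^6/(1.14×243²×329) = 0.1683.
CD = 0.0198 + 0.0541 × 0.1683² = 0.02133.
L/D = CL/CD = 0.1683 / 0.02133 = 7.89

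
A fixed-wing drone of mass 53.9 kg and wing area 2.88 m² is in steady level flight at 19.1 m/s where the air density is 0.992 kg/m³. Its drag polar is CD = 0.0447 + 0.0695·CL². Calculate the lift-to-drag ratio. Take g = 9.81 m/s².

L/D = 8.73

In steady level flight, lift balances weight: W = mg = 53.9 × 9.81 = 528.76 N.
q = ½ρv² = ½ × 0.992 × 19.1² = 180.9 Pa.
CL = W/(q·S) = 528.76 / (180.9 × 2.88) = 1.015.
CD = 0.0447 + 0.0695 × 1.015² = 0.1163.
L/D = CL/CD = 1.015 / 0.1163 = 8.73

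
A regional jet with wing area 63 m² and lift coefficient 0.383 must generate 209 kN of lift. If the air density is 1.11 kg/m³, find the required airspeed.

L = ½ρv²S·CL ⇒ v = √(2L/(ρ·S·CL))
v = √(2 × 2.09×10^5 / (1.11 × 63 × 0.383)) = √15610 = 125 m/s

v = 125 m/s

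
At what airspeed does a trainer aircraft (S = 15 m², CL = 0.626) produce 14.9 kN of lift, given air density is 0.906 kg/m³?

L = ½ρv²S·CL ⇒ v = √(2L/(ρ·S·CL))
v = √(2 × 14900 / (0.906 × 15 × 0.626)) = √3503 = 59.2 m/s

v = 59.2 m/s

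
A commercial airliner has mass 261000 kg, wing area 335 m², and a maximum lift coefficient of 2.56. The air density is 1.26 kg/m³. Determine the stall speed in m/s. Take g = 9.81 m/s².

Stall occurs when L = W at CL,max. W = mg = 261000 × 9.81 = 2.56×10^6 N.
From L = ½ρV²S·CL,max = W: V_stall = √(2W/(ρSCL,max)) = √(2·2.56×10^6/(1.26·335·2.56))
V_stall = √4739 = 68.8 m/s

V_stall = 68.8 m/s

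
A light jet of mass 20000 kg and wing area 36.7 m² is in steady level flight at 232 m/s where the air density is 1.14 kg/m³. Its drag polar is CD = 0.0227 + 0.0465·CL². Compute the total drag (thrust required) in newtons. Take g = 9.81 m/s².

D = 27100 N

Level flight ⇒ L = W = m·g = 20000 × 9.81 = 1.962×10^5 N.
Dynamic pressure q = 0.5 × 1.14 × 232² = 30680 Pa.
CL = 2W/(ρv²S) = 2×1.962×10^5/(1.14×232²×36.7) = 0.1743.
CD = 0.0227 + 0.0465 × 0.1743² = 0.02411.
D = q·S·CD = 30680 × 36.7 × 0.02411 = 27150 N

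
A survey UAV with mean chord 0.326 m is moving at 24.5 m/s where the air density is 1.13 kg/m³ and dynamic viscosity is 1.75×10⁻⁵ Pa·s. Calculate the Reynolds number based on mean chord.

Re = 5.16×10^5

Re = ρ·v·c/μ = 1.13 × 24.5 × 0.326 / (1.75×10⁻⁵) = 5.16×10^5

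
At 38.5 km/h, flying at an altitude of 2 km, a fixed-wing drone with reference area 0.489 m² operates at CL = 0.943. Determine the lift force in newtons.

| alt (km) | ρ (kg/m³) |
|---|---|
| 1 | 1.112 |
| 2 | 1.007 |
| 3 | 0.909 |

At 2 km, from the table: ρ = 1.007 kg/m³.
Convert speed: v = 38.5 km/h ÷ 3.6 = 10.69 m/s.
L = ½ρv²S·CL = ½ × 1.007 × 10.69² × 0.489 × 0.943 = 26.6 N

L = 26.6 N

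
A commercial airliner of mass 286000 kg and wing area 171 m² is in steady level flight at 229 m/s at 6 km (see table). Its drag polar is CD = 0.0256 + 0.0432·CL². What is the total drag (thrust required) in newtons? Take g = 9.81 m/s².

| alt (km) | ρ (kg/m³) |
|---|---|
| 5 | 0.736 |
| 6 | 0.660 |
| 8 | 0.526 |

D = 1.91×10^5 N

At 6 km, from the table: ρ = 0.660 kg/m³.
In steady level flight, lift balances weight: W = mg = 286000 × 9.81 = 2.8057×10^6 N.
q = ½ρv² = ½ × 0.66 × 229² = 17310 Pa.
CL = W/(q·S) = 2.8057×10^6 / (17310 × 171) = 0.9481.
CD = 0.0256 + 0.0432 × 0.9481² = 0.06443.
D = q·S·CD = 17310 × 171 × 0.06443 = 1.907×10^5 N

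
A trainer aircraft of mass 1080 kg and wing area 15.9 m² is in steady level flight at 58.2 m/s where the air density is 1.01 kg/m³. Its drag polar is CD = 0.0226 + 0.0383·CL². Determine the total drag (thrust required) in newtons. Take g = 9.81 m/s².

D = 773 N

In steady level flight, lift balances weight: W = mg = 1080 × 9.81 = 10595 N.
q = ½ρv² = ½ × 1.01 × 58.2² = 1711 Pa.
CL = 2W/(ρv²S) = 2×10595/(1.01×58.2²×15.9) = 0.3895.
CD = 0.0226 + 0.0383 × 0.3895² = 0.02841.
D = q·S·CD = 1711 × 15.9 × 0.02841 = 772.7 N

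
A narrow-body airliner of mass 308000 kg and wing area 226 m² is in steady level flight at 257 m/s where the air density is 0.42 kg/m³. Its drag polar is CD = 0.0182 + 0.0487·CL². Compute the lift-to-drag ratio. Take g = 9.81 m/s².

L/D = 15.2

In steady level flight, lift balances weight: W = mg = 308000 × 9.81 = 3.0215×10^6 N.
q = ½ρv² = ½ × 0.42 × 257² = 13870 Pa.
Required CL = L/(qS) = 3.0215×10^6/(13870·226) = 0.9639.
CD = 0.0182 + 0.0487 × 0.9639² = 0.06345.
L/D = CL/CD = 0.9639 / 0.06345 = 15.2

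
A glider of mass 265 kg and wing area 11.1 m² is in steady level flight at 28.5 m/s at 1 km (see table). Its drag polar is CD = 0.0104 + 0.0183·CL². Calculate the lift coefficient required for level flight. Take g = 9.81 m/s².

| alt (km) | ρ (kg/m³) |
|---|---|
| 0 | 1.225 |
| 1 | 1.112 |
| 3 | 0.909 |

At 1 km, from the table: ρ = 1.112 kg/m³.
Level flight ⇒ L = W = m·g = 265 × 9.81 = 2599.7 N.
q = ½ρv² = ½ × 1.112 × 28.5² = 451.6 Pa.
CL = W/(q·S) = 2599.7 / (451.6 × 11.1) = 0.5186.

CL = 0.519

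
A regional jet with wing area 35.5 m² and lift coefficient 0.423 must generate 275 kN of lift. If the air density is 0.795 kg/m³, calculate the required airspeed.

v = 215 m/s

L = ½ρv²S·CL ⇒ v = √(2L/(ρ·S·CL))
v = √(2 × 2.75×10^5 / (0.795 × 35.5 × 0.423)) = √46070 = 215 m/s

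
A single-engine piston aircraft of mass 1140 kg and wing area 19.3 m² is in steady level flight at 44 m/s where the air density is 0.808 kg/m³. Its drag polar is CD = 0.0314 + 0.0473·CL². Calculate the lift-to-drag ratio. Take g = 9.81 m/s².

Weight W = mg = 1140 × 9.81 = 11183 N; in level flight L = W.
Dynamic pressure q = 0.5 × 0.808 × 44² = 782.1 Pa.
Required CL = L/(qS) = 11183/(782.1·19.3) = 0.7408.
CD = 0.0314 + 0.0473 × 0.7408² = 0.05736.
L/D = CL/CD = 0.7408 / 0.05736 = 12.9

L/D = 12.9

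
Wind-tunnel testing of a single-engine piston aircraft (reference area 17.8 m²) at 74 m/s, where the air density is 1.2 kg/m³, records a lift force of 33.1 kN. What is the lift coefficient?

From L = ½ρv²S·CL, rearranging gives CL = 2L/(ρv²S).
CL = 2 × 33100 / (1.2 × 74² × 17.8) = 0.566

CL = 0.566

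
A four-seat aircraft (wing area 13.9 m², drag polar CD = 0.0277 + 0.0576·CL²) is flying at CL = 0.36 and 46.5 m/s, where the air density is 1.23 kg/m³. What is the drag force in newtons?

D = 650 N

CD = 0.0277 + 0.0576 × 0.36² = 0.03516
D = ½ρv²S·CD = ½ × 1.23 × 46.5² × 13.9 × 0.03516 = 650 N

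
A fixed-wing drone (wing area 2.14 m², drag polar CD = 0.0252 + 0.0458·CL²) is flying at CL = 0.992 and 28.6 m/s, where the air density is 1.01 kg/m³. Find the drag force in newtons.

D = 62.1 N

CD = 0.0252 + 0.0458 × 0.992² = 0.07027
D = ½ρv²S·CD = ½ × 1.01 × 28.6² × 2.14 × 0.07027 = 62.1 N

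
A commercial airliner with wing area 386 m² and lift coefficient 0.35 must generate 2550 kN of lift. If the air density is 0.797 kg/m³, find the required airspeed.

L = ½ρv²S·CL ⇒ v = √(2L/(ρ·S·CL))
v = √(2 × 2.55×10^6 / (0.797 × 386 × 0.35)) = √47360 = 218 m/s

v = 218 m/s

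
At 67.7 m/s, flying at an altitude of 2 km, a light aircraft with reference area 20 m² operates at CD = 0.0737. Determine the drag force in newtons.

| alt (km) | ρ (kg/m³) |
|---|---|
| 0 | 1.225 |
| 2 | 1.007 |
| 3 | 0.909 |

D = 3400 N

At 2 km, from the table: ρ = 1.007 kg/m³.
Dynamic pressure q = ½ρv² = ½ × 1.007 × 67.7² = 2308 Pa.
D = q·S·CD = 2308 × 20 × 0.0737 = 3400 N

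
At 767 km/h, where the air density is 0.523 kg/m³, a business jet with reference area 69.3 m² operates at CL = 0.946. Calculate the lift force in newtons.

Convert speed: v = 767 km/h ÷ 3.6 = 213.1 m/s.
L = ½ρv²S·CL = ½ × 0.523 × 213.1² × 69.3 × 0.946 = 7.78×10^5 N ≈ 778 kN

L = 7.78×10^5 N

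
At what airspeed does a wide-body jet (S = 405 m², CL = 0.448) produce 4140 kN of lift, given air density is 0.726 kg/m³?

L = ½ρv²S·CL ⇒ v = √(2L/(ρ·S·CL))
v = √(2 × 4.14×10^6 / (0.726 × 405 × 0.448)) = √62860 = 251 m/s

v = 251 m/s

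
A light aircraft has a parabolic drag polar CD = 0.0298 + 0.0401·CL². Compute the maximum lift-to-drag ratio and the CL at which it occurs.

For CD = CD0 + K·CL², (L/D)max occurs at CL* = √(CD0/K) and equals 1/(2√(K·CD0)).
(L/D)max = 1/(2√(0.0401 × 0.0298)) = 1/(2 × 0.03457) = 14.5
CL* = √(0.0298/0.0401) = 0.862

(L/D)max = 14.5, at CL = 0.862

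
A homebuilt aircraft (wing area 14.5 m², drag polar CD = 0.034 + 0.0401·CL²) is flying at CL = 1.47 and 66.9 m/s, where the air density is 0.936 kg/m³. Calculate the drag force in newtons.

CD = 0.034 + 0.0401 × 1.47² = 0.1207
D = ½ρv²S·CD = ½ × 0.936 × 66.9² × 14.5 × 0.1207 = 3660 N

D = 3660 N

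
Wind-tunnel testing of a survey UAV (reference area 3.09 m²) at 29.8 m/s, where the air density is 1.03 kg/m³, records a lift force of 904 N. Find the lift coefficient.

CL = 0.64

From L = ½ρv²S·CL, rearranging gives CL = 2L/(ρv²S).
CL = 2 × 904 / (1.03 × 29.8² × 3.09) = 0.64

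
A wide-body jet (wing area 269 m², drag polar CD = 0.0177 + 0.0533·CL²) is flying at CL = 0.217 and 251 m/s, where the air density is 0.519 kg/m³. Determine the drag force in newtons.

D = 88900 N

CD = 0.0177 + 0.0533 × 0.217² = 0.02021
D = ½ρv²S·CD = ½ × 0.519 × 251² × 269 × 0.02021 = 88900 N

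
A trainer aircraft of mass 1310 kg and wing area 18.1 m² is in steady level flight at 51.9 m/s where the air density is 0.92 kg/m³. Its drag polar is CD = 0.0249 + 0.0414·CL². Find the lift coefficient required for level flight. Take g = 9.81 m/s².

CL = 0.573

Level flight ⇒ L = W = m·g = 1310 × 9.81 = 12851 N.
Dynamic pressure q = 0.5 × 0.92 × 51.9² = 1239 Pa.
CL = W/(q·S) = 12851 / (1239 × 18.1) = 0.573.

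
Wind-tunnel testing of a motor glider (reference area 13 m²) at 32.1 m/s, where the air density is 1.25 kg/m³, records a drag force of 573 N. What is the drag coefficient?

CD = 0.0684

From D = ½ρv²S·CD, rearranging gives CD = 2D/(ρv²S).
CD = 2 × 573 / (1.25 × 32.1² × 13) = 0.0684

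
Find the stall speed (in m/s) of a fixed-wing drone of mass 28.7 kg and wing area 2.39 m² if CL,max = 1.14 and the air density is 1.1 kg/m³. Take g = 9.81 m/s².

Stall occurs when L = W at CL,max. W = mg = 28.7 × 9.81 = 281.5 N.
V_stall = √(2W/(ρ·S·CL,max)) = √(2 × 281.5 / (1.1 × 2.39 × 1.14))
V_stall = √187.9 = 13.7 m/s

V_stall = 13.7 m/s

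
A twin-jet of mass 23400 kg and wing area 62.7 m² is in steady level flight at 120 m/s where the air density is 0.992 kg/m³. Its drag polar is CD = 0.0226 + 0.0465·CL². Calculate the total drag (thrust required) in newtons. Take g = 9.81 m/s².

Level flight ⇒ L = W = m·g = 23400 × 9.81 = 2.2955×10^5 N.
q = ½ρv² = ½ × 0.992 × 120² = 7142 Pa.
CL = 2W/(ρv²S) = 2×2.2955×10^5/(0.992×120²×62.7) = 0.5126.
CD = 0.0226 + 0.0465 × 0.5126² = 0.03482.
D = q·S·CD = 7142 × 62.7 × 0.03482 = 15590 N

D = 15600 N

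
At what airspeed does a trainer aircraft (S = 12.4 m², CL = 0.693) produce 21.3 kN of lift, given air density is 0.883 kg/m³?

v = 74.9 m/s

L = ½ρv²S·CL ⇒ v = √(2L/(ρ·S·CL))
v = √(2 × 21300 / (0.883 × 12.4 × 0.693)) = √5614 = 74.9 m/s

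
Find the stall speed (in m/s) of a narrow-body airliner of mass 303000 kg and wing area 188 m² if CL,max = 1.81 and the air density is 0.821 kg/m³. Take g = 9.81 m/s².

Weight W = mg = 303000 × 9.81 = 2.972×10^6 N.
V_stall = √(2W/(ρ·S·CL,max)) = √(2 × 2.972×10^6 / (0.821 × 188 × 1.81))
V_stall = √21280 = 146 m/s

V_stall = 146 m/s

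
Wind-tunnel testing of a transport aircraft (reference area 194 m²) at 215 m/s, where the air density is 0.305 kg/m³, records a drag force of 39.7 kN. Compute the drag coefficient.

From D = ½ρv²S·CD, rearranging gives CD = 2D/(ρv²S).
CD = 2 × 39700 / (0.305 × 215² × 194) = 0.029

CD = 0.029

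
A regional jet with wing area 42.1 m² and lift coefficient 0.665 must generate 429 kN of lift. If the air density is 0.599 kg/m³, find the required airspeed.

v = 226 m/s

L = ½ρv²S·CL ⇒ v = √(2L/(ρ·S·CL))
v = √(2 × 4.29×10^5 / (0.599 × 42.1 × 0.665)) = √51160 = 226 m/s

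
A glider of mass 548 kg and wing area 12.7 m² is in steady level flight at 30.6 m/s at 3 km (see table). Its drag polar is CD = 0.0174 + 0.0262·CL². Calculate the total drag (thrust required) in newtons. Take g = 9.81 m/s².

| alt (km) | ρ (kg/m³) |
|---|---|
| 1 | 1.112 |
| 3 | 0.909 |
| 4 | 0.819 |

D = 234 N

At 3 km, from the table: ρ = 0.909 kg/m³.
Weight W = mg = 548 × 9.81 = 5375.9 N; in level flight L = W.
Dynamic pressure q = 0.5 × 0.909 × 30.6² = 425.6 Pa.
CL = 2W/(ρv²S) = 2×5375.9/(0.909×30.6²×12.7) = 0.9946.
CD = 0.0174 + 0.0262 × 0.9946² = 0.04332.
D = q·S·CD = 425.6 × 12.7 × 0.04332 = 234.1 N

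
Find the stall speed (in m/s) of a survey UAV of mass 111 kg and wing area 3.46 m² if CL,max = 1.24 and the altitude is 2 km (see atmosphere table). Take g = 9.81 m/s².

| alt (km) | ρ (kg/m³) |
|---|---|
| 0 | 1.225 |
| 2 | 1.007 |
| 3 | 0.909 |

V_stall = 22.5 m/s

At 2 km, from the table: ρ = 1.007 kg/m³.
Weight W = mg = 111 × 9.81 = 1089 N.
V_stall = √(2W/(ρ·S·CL,max)) = √(2 × 1089 / (1.007 × 3.46 × 1.24))
V_stall = √504.1 = 22.5 m/s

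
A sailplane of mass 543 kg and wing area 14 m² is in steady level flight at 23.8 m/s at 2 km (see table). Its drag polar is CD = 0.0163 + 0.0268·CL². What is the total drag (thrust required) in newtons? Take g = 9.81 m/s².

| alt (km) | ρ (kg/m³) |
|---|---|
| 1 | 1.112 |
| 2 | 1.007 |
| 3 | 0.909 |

At 2 km, from the table: ρ = 1.007 kg/m³.
In steady level flight, lift balances weight: W = mg = 543 × 9.81 = 5326.8 N.
Dynamic pressure q = 0.5 × 1.007 × 23.8² = 285.2 Pa.
CL = 2W/(ρv²S) = 2×5326.8/(1.007×23.8²×14) = 1.334.
CD = 0.0163 + 0.0268 × 1.334² = 0.064.
D = q·S·CD = 285.2 × 14 × 0.064 = 255.5 N

D = 256 N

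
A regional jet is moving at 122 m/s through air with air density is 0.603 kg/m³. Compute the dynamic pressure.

q = ½ρv² = ½ × 0.603 × 122² = 4490 Pa

q = 4490 Pa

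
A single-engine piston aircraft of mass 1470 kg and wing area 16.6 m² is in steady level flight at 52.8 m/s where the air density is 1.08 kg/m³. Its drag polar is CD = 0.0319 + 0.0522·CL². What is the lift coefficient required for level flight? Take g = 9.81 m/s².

CL = 0.577

Level flight ⇒ L = W = m·g = 1470 × 9.81 = 14421 N.
Dynamic pressure q = 0.5 × 1.08 × 52.8² = 1505 Pa.
CL = W/(q·S) = 14421 / (1505 × 16.6) = 0.5771.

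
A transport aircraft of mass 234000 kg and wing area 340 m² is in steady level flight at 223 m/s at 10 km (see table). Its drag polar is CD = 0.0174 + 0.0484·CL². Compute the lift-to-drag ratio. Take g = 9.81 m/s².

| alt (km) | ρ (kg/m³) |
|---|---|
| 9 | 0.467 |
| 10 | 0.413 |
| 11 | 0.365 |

At 10 km, from the table: ρ = 0.413 kg/m³.
Weight W = mg = 234000 × 9.81 = 2.2955×10^6 N; in level flight L = W.
q = ½ρv² = ½ × 0.413 × 223² = 10270 Pa.
CL = 2W/(ρv²S) = 2×2.2955×10^6/(0.413×223²×340) = 0.6575.
CD = 0.0174 + 0.0484 × 0.6575² = 0.03832.
L/D = CL/CD = 0.6575 / 0.03832 = 17.2

L/D = 17.2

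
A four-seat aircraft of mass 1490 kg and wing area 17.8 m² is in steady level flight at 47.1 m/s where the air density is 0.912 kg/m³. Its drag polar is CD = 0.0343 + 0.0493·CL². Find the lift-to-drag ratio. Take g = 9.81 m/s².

Level flight ⇒ L = W = m·g = 1490 × 9.81 = 14617 N.
Dynamic pressure q = 0.5 × 0.912 × 47.1² = 1012 Pa.
Required CL = L/(qS) = 14617/(1012·17.8) = 0.8118.
CD = 0.0343 + 0.0493 × 0.8118² = 0.06679.
L/D = CL/CD = 0.8118 / 0.06679 = 12.2

L/D = 12.2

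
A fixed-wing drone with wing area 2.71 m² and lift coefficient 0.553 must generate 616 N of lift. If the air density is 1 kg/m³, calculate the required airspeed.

L = ½ρv²S·CL ⇒ v = √(2L/(ρ·S·CL))
v = √(2 × 616 / (1 × 2.71 × 0.553)) = √822.1 = 28.7 m/s

v = 28.7 m/s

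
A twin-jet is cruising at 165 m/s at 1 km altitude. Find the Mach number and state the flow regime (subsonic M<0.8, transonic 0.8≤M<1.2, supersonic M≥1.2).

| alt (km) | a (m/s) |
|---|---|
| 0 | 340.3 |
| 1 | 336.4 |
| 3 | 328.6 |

M = 0.49 (subsonic)

At 1 km, from the table: a = 336.4 m/s.
M = v/a = 165 / 336.4 = 0.49
M = 0.49 → subsonic.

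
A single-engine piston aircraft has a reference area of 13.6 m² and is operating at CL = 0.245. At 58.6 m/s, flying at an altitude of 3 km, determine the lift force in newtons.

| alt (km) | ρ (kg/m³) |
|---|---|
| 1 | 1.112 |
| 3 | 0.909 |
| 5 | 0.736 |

At 3 km, from the table: ρ = 0.909 kg/m³.
L = ½ρv²S·CL = ½ × 0.909 × 58.6² × 13.6 × 0.245 = 5200 N ≈ 5.2 kN

L = 5200 N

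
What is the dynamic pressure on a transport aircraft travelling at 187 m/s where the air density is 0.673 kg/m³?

q = ½ρv² = ½ × 0.673 × 187² = 11800 Pa

q = 11800 Pa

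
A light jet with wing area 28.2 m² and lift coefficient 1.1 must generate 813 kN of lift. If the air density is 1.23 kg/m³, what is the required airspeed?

L = ½ρv²S·CL ⇒ v = √(2L/(ρ·S·CL))
v = √(2 × 8.13×10^5 / (1.23 × 28.2 × 1.1)) = √42620 = 206 m/s

v = 206 m/s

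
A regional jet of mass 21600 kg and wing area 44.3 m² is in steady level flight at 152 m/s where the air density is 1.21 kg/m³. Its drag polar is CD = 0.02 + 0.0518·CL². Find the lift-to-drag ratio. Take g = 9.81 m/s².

L/D = 13.1

Level flight ⇒ L = W = m·g = 21600 × 9.81 = 2.119×10^5 N.
q = ½ρv² = ½ × 1.21 × 152² = 13980 Pa.
CL = 2W/(ρv²S) = 2×2.119×10^5/(1.21×152²×44.3) = 0.3422.
CD = 0.02 + 0.0518 × 0.3422² = 0.02607.
L/D = CL/CD = 0.3422 / 0.02607 = 13.1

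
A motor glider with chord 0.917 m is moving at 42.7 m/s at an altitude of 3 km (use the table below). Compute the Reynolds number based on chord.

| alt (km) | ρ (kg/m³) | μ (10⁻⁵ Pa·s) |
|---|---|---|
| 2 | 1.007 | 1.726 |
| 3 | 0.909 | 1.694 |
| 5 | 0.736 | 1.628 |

Re = 2.1×10^6

At 3 km, from the table: ρ = 0.909 kg/m³, μ = 1.694×10⁻⁵ Pa·s.
Re = ρ·v·c/μ = 0.909 × 42.7 × 0.917 / (1.694×10⁻⁵) = 2.1×10^6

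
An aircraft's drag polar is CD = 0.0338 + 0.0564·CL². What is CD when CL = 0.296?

CD = 0.0387

CD = 0.0338 + 0.0564 × 0.296² = 0.0338 + 0.004942 = 0.0387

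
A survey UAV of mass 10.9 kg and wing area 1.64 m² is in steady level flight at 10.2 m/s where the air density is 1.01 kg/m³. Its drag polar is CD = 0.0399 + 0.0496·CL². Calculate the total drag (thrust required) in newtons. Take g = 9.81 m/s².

D = 10 N

Weight W = mg = 10.9 × 9.81 = 106.93 N; in level flight L = W.
Dynamic pressure q = 0.5 × 1.01 × 10.2² = 52.54 Pa.
Required CL = L/(qS) = 106.93/(52.54·1.64) = 1.241.
CD = 0.0399 + 0.0496 × 1.241² = 0.1163.
D = q·S·CD = 52.54 × 1.64 × 0.1163 = 10.02 N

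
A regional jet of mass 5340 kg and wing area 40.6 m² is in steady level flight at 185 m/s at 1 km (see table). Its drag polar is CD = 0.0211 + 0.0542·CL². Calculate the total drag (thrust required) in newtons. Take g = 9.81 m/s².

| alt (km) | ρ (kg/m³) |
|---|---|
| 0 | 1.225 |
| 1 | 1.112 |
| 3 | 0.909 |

At 1 km, from the table: ρ = 1.112 kg/m³.
In steady level flight, lift balances weight: W = mg = 5340 × 9.81 = 52385 N.
q = ½ρv² = ½ × 1.112 × 185² = 19030 Pa.
Required CL = L/(qS) = 52385/(19030·40.6) = 0.06781.
CD = 0.0211 + 0.0542 × 0.06781² = 0.02135.
D = q·S·CD = 19030 × 40.6 × 0.02135 = 16490 N

D = 16500 N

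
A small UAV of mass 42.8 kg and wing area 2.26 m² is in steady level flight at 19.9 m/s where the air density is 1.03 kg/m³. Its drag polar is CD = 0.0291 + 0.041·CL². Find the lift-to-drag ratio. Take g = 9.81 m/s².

Weight W = mg = 42.8 × 9.81 = 419.87 N; in level flight L = W.
q = ½ρv² = ½ × 1.03 × 19.9² = 203.9 Pa.
Required CL = L/(qS) = 419.87/(203.9·2.26) = 0.9109.
CD = 0.0291 + 0.041 × 0.9109² = 0.06312.
L/D = CL/CD = 0.9109 / 0.06312 = 14.4

L/D = 14.4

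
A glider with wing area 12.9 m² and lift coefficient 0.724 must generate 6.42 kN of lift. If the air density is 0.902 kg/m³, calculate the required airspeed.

v = 39 m/s

L = ½ρv²S·CL ⇒ v = √(2L/(ρ·S·CL))
v = √(2 × 6420 / (0.902 × 12.9 × 0.724)) = √1524 = 39 m/s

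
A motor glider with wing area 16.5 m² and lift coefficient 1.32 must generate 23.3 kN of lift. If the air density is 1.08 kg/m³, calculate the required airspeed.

L = ½ρv²S·CL ⇒ v = √(2L/(ρ·S·CL))
v = √(2 × 23300 / (1.08 × 16.5 × 1.32)) = √1981 = 44.5 m/s

v = 44.5 m/s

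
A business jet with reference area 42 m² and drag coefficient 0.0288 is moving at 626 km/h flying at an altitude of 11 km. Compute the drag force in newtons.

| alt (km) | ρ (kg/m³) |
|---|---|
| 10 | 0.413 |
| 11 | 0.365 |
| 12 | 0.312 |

At 11 km, from the table: ρ = 0.365 kg/m³.
Convert speed: v = 626 km/h ÷ 3.6 = 173.9 m/s.
Dynamic pressure q = ½ρv² = ½ × 0.365 × 173.9² = 5518 Pa.
D = q·S·CD = 5518 × 42 × 0.0288 = 6670 N ≈ 6.67 kN

D = 6670 N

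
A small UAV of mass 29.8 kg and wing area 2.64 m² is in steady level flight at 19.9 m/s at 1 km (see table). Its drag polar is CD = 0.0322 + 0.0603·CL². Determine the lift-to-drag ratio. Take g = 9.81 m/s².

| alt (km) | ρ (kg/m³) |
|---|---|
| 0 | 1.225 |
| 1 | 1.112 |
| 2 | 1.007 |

At 1 km, from the table: ρ = 1.112 kg/m³.
Weight W = mg = 29.8 × 9.81 = 292.34 N; in level flight L = W.
Dynamic pressure q = 0.5 × 1.112 × 19.9² = 220.2 Pa.
Required CL = L/(qS) = 292.34/(220.2·2.64) = 0.5029.
CD = 0.0322 + 0.0603 × 0.5029² = 0.04745.
L/D = CL/CD = 0.5029 / 0.04745 = 10.6

L/D = 10.6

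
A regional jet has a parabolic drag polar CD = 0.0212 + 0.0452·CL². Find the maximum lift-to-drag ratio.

For CD = CD0 + K·CL², (L/D)max occurs at CL* = √(CD0/K) and equals 1/(2√(K·CD0)).
(L/D)max = 1/(2√(0.0452 × 0.0212)) = 1/(2 × 0.03096) = 16.2

(L/D)max = 16.2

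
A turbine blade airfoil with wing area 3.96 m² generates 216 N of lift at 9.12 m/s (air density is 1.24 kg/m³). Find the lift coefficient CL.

From L = ½ρv²S·CL, rearranging gives CL = 2L/(ρv²S).
CL = 2 × 216 / (1.24 × 9.12² × 3.96) = 1.06

CL = 1.06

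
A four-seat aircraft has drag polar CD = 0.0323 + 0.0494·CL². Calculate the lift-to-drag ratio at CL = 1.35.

CD = 0.0323 + 0.0494 × 1.35² = 0.1223
L/D = CL/CD = 1.35 / 0.1223 = 11

L/D = 11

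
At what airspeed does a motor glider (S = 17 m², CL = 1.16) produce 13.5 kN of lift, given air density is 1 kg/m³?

L = ½ρv²S·CL ⇒ v = √(2L/(ρ·S·CL))
v = √(2 × 13500 / (1 × 17 × 1.16)) = √1369 = 37 m/s

v = 37 m/s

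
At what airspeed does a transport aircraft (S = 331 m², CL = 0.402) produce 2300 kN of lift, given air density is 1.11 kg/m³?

L = ½ρv²S·CL ⇒ v = √(2L/(ρ·S·CL))
v = √(2 × 2.3×10^6 / (1.11 × 331 × 0.402)) = √31140 = 176 m/s

v = 176 m/s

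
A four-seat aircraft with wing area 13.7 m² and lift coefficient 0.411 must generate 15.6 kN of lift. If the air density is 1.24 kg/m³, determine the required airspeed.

L = ½ρv²S·CL ⇒ v = √(2L/(ρ·S·CL))
v = √(2 × 15600 / (1.24 × 13.7 × 0.411)) = √4469 = 66.8 m/s

v = 66.8 m/s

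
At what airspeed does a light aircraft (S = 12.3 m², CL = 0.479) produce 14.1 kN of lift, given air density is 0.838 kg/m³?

L = ½ρv²S·CL ⇒ v = √(2L/(ρ·S·CL))
v = √(2 × 14100 / (0.838 × 12.3 × 0.479)) = √5712 = 75.6 m/s

v = 75.6 m/s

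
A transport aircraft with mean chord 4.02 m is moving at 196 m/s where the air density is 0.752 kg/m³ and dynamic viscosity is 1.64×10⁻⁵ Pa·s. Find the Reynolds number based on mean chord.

Re = 3.61×10^7

Re = ρ·v·c/μ = 0.752 × 196 × 4.02 / (1.64×10⁻⁵) = 3.61×10^7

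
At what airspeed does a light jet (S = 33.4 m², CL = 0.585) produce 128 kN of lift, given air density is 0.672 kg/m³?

L = ½ρv²S·CL ⇒ v = √(2L/(ρ·S·CL))
v = √(2 × 1.28×10^5 / (0.672 × 33.4 × 0.585)) = √19500 = 140 m/s

v = 140 m/s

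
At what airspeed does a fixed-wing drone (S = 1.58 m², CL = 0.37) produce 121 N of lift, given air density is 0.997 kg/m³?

v = 20.4 m/s

L = ½ρv²S·CL ⇒ v = √(2L/(ρ·S·CL))
v = √(2 × 121 / (0.997 × 1.58 × 0.37)) = √415.2 = 20.4 m/s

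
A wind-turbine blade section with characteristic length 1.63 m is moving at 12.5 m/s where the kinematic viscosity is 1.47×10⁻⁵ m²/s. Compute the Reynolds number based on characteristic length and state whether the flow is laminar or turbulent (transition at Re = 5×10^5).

Re = v·c/ν = 12.5 × 1.63 / (1.47×10⁻⁵) = 1.39×10^6
Since 1.39×10^6 > 5×10^5, the flow is turbulent.

Re = 1.39×10^6 (turbulent)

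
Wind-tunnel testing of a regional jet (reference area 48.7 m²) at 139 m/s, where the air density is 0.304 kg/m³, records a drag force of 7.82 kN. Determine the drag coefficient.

CD = 0.0547

From D = ½ρv²S·CD, rearranging gives CD = 2D/(ρv²S).
CD = 2 × 7820 / (0.304 × 139² × 48.7) = 0.0547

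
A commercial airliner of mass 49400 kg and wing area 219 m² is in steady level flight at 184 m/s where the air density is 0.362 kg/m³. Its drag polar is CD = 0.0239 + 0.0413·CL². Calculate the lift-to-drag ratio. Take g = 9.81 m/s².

Level flight ⇒ L = W = m·g = 49400 × 9.81 = 4.8461×10^5 N.
q = ½ρv² = ½ × 0.362 × 184² = 6128 Pa.
CL = 2W/(ρv²S) = 2×4.8461×10^5/(0.362×184²×219) = 0.3611.
CD = 0.0239 + 0.0413 × 0.3611² = 0.02929.
L/D = CL/CD = 0.3611 / 0.02929 = 12.3

L/D = 12.3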